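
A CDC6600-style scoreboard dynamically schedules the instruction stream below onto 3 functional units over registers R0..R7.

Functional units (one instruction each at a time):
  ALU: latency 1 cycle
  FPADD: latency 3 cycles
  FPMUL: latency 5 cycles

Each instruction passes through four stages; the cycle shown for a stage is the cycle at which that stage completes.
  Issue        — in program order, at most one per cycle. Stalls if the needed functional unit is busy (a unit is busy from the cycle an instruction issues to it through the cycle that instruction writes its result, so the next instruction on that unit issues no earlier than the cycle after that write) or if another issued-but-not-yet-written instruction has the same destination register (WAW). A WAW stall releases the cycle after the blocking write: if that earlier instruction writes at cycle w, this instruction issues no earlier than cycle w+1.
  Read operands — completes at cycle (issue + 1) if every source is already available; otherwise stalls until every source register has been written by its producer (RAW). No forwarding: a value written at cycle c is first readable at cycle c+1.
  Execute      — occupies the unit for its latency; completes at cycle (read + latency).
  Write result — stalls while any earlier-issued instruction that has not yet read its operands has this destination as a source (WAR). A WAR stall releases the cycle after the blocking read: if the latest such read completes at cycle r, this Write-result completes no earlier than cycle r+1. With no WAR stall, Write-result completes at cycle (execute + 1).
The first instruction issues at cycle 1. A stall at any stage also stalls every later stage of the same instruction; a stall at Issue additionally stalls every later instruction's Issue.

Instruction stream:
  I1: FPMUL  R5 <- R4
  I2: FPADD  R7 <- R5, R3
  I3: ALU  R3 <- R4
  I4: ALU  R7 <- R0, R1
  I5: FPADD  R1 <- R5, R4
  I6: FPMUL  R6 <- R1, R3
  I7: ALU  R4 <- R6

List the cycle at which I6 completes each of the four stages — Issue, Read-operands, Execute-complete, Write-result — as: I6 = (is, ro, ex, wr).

I1  is:1  ro:2  ex:7  wr:8
I2  is:2  ro:9  ex:12  wr:13  — RAW R5: wait I1 write@8
I3  is:3  ro:4  ex:5  wr:10  — WAR R3: wait I2 read@9
I4  is:14  ro:15  ex:16  wr:17  — WAW R7: wait I2 write@13
I5  is:15  ro:16  ex:19  wr:20
I6  is:16  ro:21  ex:26  wr:27  — RAW R1: wait I5 write@20
I7  is:18  ro:28  ex:29  wr:30  — struct: ALU busy until I4 writes@17, RAW R6: wait I6 write@27

I6 = (16, 21, 26, 27)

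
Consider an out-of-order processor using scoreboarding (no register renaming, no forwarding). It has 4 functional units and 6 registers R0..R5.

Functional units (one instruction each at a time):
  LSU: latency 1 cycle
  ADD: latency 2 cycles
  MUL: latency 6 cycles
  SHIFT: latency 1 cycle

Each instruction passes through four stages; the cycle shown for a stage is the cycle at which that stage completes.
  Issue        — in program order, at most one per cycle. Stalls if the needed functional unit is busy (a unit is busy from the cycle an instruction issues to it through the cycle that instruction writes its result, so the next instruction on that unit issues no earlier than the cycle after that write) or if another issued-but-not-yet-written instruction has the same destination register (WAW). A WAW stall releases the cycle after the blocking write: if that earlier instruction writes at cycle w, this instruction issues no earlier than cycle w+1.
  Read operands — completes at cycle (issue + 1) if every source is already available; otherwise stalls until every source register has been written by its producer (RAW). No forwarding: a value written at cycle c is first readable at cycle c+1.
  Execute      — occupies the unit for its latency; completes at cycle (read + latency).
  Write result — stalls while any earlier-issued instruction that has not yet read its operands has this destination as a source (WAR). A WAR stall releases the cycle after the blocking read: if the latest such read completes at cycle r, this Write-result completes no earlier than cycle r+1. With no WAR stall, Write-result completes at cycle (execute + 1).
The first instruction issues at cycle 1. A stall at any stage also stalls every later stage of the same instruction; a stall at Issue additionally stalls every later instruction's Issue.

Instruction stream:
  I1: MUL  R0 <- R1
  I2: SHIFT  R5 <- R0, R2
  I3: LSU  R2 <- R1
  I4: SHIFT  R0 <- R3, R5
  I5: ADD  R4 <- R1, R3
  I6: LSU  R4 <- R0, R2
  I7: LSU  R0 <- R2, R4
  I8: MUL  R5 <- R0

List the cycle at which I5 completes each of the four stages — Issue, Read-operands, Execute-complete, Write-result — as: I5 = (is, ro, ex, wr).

t=1  I1 issues→MUL
t=2  I1 reads, I2 issues→SHIFT
t=3  I3 issues→LSU
t=4  I3 reads
t=5  I3 exec-done
t=8  I1 exec-done
t=9  I1 writes R0
t=10  I2 reads
t=11  I2 exec-done, I3 writes R2
t=12  I2 writes R5
t=13  I4 issues→SHIFT
t=14  I4 reads, I5 issues→ADD
t=15  I4 exec-done, I5 reads
t=16  I4 writes R0
t=17  I5 exec-done
t=18  I5 writes R4
t=19  I6 issues→LSU
t=20  I6 reads
t=21  I6 exec-done
t=22  I6 writes R4
t=23  I7 issues→LSU
t=24  I7 reads, I8 issues→MUL
t=25  I7 exec-done
t=26  I7 writes R0
t=27  I8 reads
t=33  I8 exec-done
t=34  I8 writes R5

I5 = (14, 15, 17, 18)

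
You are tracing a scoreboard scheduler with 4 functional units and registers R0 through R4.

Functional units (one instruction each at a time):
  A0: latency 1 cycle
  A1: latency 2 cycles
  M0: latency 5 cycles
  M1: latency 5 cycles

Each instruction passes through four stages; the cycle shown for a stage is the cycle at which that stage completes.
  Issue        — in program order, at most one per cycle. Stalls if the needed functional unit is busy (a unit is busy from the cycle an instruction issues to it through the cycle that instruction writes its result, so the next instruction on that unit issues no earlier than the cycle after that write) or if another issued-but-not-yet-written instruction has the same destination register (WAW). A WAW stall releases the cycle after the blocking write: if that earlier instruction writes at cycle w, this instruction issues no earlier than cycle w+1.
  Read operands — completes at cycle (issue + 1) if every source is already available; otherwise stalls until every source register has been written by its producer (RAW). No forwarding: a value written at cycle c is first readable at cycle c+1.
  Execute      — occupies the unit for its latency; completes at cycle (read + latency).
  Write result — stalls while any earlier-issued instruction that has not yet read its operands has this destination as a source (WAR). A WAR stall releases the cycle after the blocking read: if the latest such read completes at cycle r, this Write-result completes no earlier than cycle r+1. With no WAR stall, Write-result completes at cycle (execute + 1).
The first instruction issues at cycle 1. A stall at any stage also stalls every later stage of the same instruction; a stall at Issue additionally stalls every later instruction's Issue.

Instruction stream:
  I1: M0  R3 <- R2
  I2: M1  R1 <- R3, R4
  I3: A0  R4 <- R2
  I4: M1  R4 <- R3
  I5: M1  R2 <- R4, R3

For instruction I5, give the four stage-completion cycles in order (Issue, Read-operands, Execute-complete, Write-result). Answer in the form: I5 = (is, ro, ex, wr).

1) issue 1, read 2, done 7, write 8
2) issue 2, read 9, done 14, write 15  <RAW R3: wait I1 write@8>
3) issue 3, read 4, done 5, write 10  <WAR R4: wait I2 read@9>
4) issue 16, read 17, done 22, write 23  <struct: M1 busy until I2 writes@15>
5) issue 24, read 25, done 30, write 31  <struct: M1 busy until I4 writes@23>

I5 = (24, 25, 30, 31)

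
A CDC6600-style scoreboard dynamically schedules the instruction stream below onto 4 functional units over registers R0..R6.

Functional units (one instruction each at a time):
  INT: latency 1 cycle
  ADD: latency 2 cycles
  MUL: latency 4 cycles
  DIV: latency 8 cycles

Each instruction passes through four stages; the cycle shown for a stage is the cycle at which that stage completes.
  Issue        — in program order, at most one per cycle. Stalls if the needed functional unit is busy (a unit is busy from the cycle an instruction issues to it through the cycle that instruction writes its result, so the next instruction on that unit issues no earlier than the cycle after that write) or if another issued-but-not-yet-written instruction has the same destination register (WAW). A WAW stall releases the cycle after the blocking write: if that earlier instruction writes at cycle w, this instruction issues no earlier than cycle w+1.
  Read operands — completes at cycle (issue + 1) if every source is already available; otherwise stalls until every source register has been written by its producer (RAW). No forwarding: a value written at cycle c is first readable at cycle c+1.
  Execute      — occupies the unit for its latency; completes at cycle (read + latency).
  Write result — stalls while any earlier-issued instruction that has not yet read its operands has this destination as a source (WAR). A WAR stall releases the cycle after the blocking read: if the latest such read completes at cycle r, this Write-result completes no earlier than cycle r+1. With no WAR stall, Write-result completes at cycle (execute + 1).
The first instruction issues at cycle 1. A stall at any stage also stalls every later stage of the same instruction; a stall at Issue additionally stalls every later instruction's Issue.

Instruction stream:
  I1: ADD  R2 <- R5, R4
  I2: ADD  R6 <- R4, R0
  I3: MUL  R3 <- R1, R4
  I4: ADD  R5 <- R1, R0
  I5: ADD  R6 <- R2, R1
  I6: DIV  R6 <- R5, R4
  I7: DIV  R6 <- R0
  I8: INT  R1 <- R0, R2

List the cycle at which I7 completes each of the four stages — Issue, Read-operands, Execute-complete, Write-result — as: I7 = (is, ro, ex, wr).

I7 = (32, 33, 41, 42)

cycle 1: I1→ADD
cycle 2: I1 RO
cycle 4: I1 EX
cycle 5: I1 WR R2
cycle 6: I2→ADD
cycle 7: I2 RO; I3→MUL
cycle 8: I3 RO
cycle 9: I2 EX
cycle 10: I2 WR R6
cycle 11: I4→ADD
cycle 12: I3 EX; I4 RO
cycle 13: I3 WR R3
cycle 14: I4 EX
cycle 15: I4 WR R5
cycle 16: I5→ADD
cycle 17: I5 RO
cycle 19: I5 EX
cycle 20: I5 WR R6
cycle 21: I6→DIV
cycle 22: I6 RO
cycle 30: I6 EX
cycle 31: I6 WR R6
cycle 32: I7→DIV
cycle 33: I7 RO; I8→INT
cycle 34: I8 RO
cycle 35: I8 EX
cycle 36: I8 WR R1
cycle 41: I7 EX
cycle 42: I7 WR R6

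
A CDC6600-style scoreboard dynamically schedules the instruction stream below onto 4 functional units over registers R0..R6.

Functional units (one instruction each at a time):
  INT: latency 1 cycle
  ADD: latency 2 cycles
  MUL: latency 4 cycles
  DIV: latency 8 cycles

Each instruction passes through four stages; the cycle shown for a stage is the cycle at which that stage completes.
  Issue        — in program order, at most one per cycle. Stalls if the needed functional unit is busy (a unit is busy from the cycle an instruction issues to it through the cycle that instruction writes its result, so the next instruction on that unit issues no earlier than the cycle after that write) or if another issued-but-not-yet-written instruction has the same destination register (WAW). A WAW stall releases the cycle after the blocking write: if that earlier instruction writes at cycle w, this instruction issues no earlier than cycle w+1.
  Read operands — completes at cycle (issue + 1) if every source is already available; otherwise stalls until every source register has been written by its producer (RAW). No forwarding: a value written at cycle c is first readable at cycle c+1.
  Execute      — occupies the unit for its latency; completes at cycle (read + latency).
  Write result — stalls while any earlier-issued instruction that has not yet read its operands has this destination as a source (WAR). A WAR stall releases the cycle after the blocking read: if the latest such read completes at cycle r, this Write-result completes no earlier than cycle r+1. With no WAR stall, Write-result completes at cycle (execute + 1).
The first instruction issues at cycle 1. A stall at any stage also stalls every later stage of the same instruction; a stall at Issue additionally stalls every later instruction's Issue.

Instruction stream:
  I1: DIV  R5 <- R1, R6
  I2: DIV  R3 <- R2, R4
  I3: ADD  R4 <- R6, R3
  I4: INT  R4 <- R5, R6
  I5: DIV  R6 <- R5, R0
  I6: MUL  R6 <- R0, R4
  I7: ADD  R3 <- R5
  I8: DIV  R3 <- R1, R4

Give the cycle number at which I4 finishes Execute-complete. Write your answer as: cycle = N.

cycle 1: I1→DIV
cycle 2: I1 RO
cycle 10: I1 EX
cycle 11: I1 WR R5
cycle 12: I2→DIV
cycle 13: I2 RO | I3→ADD
cycle 21: I2 EX
cycle 22: I2 WR R3
cycle 23: I3 RO
cycle 25: I3 EX
cycle 26: I3 WR R4
cycle 27: I4→INT
cycle 28: I4 RO | I5→DIV
cycle 29: I4 EX | I5 RO
cycle 30: I4 WR R4
cycle 37: I5 EX
cycle 38: I5 WR R6
cycle 39: I6→MUL
cycle 40: I6 RO | I7→ADD
cycle 41: I7 RO
cycle 43: I7 EX
cycle 44: I6 EX | I7 WR R3
cycle 45: I6 WR R6 | I8→DIV
cycle 46: I8 RO
cycle 54: I8 EX
cycle 55: I8 WR R3

cycle = 29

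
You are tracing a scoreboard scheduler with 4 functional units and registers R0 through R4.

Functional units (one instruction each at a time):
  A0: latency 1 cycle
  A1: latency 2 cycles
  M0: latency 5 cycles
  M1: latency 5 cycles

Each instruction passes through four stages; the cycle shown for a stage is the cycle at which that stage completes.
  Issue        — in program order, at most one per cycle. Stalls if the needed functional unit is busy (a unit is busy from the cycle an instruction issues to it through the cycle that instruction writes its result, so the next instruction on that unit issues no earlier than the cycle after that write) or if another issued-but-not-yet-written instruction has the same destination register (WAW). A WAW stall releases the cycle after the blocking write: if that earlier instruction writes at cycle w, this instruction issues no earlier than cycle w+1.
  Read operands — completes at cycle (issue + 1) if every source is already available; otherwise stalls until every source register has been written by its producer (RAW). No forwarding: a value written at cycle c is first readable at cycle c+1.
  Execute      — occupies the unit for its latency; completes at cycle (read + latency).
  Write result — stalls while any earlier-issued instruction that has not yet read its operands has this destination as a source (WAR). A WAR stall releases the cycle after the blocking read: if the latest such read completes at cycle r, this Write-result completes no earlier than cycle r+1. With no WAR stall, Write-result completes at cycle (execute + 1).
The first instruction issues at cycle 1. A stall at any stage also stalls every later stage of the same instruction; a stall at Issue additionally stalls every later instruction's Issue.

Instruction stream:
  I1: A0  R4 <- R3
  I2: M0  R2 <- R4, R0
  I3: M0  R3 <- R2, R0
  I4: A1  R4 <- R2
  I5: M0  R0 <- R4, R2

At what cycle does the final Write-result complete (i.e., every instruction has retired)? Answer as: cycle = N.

c1: I1→A0
c2: I1 RO | I2→M0
c3: I1 EX
c4: I1 WR R4
c5: I2 RO
c10: I2 EX
c11: I2 WR R2
c12: I3→M0
c13: I3 RO | I4→A1
c14: I4 RO
c16: I4 EX
c17: I4 WR R4
c18: I3 EX
c19: I3 WR R3
c20: I5→M0
c21: I5 RO
c26: I5 EX
c27: I5 WR R0

cycle = 27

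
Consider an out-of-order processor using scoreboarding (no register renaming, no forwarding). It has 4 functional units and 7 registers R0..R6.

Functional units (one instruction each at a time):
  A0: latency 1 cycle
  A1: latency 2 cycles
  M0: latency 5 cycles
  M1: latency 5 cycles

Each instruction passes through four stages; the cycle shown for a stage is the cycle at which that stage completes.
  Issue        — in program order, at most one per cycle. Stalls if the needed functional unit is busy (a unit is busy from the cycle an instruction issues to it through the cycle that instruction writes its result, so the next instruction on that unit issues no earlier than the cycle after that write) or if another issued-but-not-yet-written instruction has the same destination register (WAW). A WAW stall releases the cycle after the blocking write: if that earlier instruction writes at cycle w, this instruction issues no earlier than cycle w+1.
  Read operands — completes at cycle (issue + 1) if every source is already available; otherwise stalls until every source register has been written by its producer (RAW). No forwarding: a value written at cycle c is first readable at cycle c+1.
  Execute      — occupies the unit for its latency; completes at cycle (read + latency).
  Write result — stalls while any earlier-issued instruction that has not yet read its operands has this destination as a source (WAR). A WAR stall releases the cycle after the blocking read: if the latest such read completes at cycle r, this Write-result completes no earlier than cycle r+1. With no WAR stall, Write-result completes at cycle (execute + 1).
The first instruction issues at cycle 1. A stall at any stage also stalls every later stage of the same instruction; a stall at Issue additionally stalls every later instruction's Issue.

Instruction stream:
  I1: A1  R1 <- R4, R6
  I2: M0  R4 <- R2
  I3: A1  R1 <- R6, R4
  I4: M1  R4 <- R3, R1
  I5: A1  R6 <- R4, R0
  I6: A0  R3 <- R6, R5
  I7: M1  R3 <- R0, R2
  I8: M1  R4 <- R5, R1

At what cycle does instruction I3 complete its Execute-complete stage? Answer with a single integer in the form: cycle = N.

I1 -> (1, 2, 4, 5)
I2 -> (2, 3, 8, 9)
I3 -> (6, 10, 12, 13)  // struct: A1 busy until I1 writes@5, RAW R4: wait I2 write@9
I4 -> (10, 14, 19, 20)  // WAW R4: wait I2 write@9, RAW R1: wait I3 write@13
I5 -> (14, 21, 23, 24)  // struct: A1 busy until I3 writes@13, RAW R4: wait I4 write@20
I6 -> (15, 25, 26, 27)  // RAW R6: wait I5 write@24
I7 -> (28, 29, 34, 35)  // WAW R3: wait I6 write@27
I8 -> (36, 37, 42, 43)  // struct: M1 busy until I7 writes@35

cycle = 12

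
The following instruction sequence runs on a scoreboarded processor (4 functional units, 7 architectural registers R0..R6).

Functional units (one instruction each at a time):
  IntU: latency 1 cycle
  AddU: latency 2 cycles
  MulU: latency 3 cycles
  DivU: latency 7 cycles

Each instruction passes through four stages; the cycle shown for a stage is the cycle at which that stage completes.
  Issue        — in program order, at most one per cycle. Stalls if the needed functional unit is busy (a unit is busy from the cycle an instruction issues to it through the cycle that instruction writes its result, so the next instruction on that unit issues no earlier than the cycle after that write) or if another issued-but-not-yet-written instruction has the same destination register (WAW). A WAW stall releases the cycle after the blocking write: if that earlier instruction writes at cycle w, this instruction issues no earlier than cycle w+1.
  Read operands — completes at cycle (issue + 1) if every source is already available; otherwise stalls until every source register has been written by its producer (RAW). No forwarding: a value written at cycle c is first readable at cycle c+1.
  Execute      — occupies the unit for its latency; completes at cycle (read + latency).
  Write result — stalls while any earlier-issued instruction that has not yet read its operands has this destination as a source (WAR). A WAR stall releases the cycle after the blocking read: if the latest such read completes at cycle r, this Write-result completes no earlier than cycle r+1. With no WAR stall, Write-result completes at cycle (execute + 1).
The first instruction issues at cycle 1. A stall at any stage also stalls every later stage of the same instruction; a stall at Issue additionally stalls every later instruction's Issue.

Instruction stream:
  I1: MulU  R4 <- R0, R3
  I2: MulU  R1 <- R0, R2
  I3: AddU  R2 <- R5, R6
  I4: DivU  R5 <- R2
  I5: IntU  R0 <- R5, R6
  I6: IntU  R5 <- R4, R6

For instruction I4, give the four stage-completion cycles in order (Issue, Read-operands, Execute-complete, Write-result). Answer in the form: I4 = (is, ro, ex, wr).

cycle 1: issue I1 (MulU)
cycle 2: I1 read-ops
cycle 5: I1 finished on MulU
cycle 6: I1→R4
cycle 7: issue I2 (MulU)
cycle 8: I2 read-ops | issue I3 (AddU)
cycle 9: I3 read-ops | issue I4 (DivU)
cycle 10: issue I5 (IntU)
cycle 11: I2 finished on MulU | I3 finished on AddU
cycle 12: I2→R1 | I3→R2
cycle 13: I4 read-ops
cycle 20: I4 finished on DivU
cycle 21: I4→R5
cycle 22: I5 read-ops
cycle 23: I5 finished on IntU
cycle 24: I5→R0
cycle 25: issue I6 (IntU)
cycle 26: I6 read-ops
cycle 27: I6 finished on IntU
cycle 28: I6→R5

I4 = (9, 13, 20, 21)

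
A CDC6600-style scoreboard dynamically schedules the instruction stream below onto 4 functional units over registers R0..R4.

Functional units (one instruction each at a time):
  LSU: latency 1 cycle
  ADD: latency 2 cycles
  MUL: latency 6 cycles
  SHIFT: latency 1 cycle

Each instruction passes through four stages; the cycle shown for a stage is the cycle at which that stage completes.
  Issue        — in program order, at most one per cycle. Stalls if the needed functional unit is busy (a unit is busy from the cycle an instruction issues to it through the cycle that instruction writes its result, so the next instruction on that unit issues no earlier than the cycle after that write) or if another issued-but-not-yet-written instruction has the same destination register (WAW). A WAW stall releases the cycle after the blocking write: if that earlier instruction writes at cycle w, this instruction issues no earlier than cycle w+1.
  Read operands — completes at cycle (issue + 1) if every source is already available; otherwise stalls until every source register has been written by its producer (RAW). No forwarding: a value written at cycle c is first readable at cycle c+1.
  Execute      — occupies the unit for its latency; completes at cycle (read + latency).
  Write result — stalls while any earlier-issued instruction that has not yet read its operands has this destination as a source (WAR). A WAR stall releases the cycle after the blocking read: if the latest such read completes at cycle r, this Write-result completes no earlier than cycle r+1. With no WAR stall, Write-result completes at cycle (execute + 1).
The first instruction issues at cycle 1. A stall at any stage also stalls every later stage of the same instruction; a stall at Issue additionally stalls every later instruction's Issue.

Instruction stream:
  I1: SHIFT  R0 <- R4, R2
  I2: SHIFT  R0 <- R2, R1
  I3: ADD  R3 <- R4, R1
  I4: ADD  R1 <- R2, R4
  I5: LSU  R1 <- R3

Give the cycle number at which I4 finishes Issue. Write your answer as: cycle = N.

cycle = 11

[1] issue I1 (SHIFT)
[2] I1 read-ops
[3] I1 finished on SHIFT
[4] I1→R0
[5] issue I2 (SHIFT)
[6] I2 read-ops, issue I3 (ADD)
[7] I2 finished on SHIFT, I3 read-ops
[8] I2→R0
[9] I3 finished on ADD
[10] I3→R3
[11] issue I4 (ADD)
[12] I4 read-ops
[14] I4 finished on ADD
[15] I4→R1
[16] issue I5 (LSU)
[17] I5 read-ops
[18] I5 finished on LSU
[19] I5→R1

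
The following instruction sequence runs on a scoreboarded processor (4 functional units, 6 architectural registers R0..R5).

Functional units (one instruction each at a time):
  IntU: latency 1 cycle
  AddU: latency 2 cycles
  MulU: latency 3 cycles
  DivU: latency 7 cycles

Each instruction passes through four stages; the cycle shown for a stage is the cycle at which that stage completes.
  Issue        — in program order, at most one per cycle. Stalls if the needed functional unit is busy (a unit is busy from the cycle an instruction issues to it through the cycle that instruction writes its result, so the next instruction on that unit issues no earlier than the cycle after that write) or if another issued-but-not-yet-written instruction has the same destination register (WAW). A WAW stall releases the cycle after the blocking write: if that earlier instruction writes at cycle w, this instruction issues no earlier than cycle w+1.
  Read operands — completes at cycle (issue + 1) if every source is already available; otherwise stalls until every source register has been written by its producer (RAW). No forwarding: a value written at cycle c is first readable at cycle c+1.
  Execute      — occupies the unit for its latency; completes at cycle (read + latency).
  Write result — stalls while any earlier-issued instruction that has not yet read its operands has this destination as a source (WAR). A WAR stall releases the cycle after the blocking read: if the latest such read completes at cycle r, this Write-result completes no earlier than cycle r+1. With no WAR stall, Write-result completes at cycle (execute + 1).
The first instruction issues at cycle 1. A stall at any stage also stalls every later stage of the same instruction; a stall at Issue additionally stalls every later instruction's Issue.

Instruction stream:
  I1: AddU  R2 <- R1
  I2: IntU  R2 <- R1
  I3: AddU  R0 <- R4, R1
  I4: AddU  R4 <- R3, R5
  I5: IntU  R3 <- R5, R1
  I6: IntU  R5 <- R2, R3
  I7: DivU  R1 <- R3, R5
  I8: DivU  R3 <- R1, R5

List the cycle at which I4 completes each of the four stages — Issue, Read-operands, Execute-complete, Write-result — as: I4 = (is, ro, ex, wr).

I4 = (12, 13, 15, 16)

1) issue 1, read 2, done 4, write 5
2) issue 6, read 7, done 8, write 9  <WAW R2: wait I1 write@5>
3) issue 7, read 8, done 10, write 11
4) issue 12, read 13, done 15, write 16  <struct: AddU busy until I3 writes@11>
5) issue 13, read 14, done 15, write 16
6) issue 17, read 18, done 19, write 20  <struct: IntU busy until I5 writes@16>
7) issue 18, read 21, done 28, write 29  <RAW R5: wait I6 write@20>
8) issue 30, read 31, done 38, write 39  <struct: DivU busy until I7 writes@29>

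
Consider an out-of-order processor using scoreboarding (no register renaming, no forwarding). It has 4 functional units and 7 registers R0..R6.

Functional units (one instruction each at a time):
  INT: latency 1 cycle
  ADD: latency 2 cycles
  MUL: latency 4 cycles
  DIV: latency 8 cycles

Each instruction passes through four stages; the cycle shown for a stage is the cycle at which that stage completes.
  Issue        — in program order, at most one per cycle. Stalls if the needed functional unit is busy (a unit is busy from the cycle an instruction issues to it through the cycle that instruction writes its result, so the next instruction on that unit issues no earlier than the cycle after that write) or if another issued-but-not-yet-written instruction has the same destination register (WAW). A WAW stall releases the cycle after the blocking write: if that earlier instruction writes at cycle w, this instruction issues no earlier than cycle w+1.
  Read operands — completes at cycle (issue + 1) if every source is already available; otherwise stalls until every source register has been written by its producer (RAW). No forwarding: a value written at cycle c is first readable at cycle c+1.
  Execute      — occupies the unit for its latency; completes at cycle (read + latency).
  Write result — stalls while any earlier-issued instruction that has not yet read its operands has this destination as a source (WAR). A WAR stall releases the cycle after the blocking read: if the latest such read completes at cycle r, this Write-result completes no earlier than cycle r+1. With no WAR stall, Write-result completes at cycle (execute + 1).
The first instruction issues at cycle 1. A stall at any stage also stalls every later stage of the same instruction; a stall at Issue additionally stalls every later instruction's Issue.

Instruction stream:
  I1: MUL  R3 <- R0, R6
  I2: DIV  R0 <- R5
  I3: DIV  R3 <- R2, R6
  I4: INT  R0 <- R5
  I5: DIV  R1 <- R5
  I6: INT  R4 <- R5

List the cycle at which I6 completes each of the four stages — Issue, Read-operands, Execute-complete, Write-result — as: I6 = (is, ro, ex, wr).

I6 = (25, 26, 27, 28)

I1: IS=1 RO=2 EX=6 WR=7
I2: IS=2 RO=3 EX=11 WR=12
I3: IS=13 RO=14 EX=22 WR=23  [struct: DIV busy until I2 writes@12]
I4: IS=14 RO=15 EX=16 WR=17
I5: IS=24 RO=25 EX=33 WR=34  [struct: DIV busy until I3 writes@23]
I6: IS=25 RO=26 EX=27 WR=28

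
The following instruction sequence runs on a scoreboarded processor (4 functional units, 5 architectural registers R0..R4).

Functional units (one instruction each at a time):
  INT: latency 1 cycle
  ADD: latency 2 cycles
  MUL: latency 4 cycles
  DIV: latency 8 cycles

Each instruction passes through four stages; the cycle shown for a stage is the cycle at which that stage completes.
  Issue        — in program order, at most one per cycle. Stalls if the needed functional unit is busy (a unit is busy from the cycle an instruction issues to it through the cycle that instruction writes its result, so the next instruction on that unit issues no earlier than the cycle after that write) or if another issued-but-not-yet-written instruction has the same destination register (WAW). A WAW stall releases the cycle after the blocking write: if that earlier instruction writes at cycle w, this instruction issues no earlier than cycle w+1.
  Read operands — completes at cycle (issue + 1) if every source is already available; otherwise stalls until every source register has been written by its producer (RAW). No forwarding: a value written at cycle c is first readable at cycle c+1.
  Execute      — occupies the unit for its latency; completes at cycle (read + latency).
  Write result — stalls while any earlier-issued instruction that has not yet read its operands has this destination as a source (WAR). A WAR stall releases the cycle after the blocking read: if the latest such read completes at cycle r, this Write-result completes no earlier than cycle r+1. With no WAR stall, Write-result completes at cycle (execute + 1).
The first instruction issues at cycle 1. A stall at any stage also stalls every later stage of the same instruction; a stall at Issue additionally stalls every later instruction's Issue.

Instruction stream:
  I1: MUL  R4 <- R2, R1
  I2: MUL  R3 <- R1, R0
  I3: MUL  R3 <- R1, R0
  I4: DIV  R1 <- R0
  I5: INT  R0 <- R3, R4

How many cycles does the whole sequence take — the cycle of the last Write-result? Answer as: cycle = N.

cycle = 26

I1: IS=1 RO=2 EX=6 WR=7
I2: IS=8 RO=9 EX=13 WR=14  [struct: MUL busy until I1 writes@7]
I3: IS=15 RO=16 EX=20 WR=21  [struct: MUL busy until I2 writes@14]
I4: IS=16 RO=17 EX=25 WR=26
I5: IS=17 RO=22 EX=23 WR=24  [RAW R3: wait I3 write@21]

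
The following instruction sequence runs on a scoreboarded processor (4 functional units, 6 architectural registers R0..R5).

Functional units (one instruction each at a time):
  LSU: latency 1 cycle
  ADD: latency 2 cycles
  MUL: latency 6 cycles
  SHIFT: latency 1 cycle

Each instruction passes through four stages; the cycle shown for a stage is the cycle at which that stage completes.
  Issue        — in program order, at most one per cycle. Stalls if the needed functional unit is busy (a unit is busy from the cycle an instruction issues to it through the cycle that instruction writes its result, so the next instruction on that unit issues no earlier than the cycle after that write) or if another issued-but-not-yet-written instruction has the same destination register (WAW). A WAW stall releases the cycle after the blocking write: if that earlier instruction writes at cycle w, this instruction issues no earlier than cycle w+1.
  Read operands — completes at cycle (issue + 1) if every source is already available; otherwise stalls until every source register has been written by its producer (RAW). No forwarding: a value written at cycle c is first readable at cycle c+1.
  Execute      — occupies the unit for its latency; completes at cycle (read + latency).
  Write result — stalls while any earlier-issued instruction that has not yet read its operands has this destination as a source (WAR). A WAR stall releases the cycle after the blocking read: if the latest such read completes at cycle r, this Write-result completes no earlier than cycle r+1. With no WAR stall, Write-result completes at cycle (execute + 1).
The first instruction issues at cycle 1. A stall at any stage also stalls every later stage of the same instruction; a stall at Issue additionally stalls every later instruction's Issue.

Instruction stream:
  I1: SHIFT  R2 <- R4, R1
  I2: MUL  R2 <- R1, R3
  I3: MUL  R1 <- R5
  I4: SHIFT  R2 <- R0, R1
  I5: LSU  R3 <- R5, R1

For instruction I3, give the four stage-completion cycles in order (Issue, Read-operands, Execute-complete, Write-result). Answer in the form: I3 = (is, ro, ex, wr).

I3 = (14, 15, 21, 22)

I1: IS=1 RO=2 EX=3 WR=4
I2: IS=5 RO=6 EX=12 WR=13  [WAW R2: wait I1 write@4]
I3: IS=14 RO=15 EX=21 WR=22  [struct: MUL busy until I2 writes@13]
I4: IS=15 RO=23 EX=24 WR=25  [RAW R1: wait I3 write@22]
I5: IS=16 RO=23 EX=24 WR=25  [RAW R1: wait I3 write@22]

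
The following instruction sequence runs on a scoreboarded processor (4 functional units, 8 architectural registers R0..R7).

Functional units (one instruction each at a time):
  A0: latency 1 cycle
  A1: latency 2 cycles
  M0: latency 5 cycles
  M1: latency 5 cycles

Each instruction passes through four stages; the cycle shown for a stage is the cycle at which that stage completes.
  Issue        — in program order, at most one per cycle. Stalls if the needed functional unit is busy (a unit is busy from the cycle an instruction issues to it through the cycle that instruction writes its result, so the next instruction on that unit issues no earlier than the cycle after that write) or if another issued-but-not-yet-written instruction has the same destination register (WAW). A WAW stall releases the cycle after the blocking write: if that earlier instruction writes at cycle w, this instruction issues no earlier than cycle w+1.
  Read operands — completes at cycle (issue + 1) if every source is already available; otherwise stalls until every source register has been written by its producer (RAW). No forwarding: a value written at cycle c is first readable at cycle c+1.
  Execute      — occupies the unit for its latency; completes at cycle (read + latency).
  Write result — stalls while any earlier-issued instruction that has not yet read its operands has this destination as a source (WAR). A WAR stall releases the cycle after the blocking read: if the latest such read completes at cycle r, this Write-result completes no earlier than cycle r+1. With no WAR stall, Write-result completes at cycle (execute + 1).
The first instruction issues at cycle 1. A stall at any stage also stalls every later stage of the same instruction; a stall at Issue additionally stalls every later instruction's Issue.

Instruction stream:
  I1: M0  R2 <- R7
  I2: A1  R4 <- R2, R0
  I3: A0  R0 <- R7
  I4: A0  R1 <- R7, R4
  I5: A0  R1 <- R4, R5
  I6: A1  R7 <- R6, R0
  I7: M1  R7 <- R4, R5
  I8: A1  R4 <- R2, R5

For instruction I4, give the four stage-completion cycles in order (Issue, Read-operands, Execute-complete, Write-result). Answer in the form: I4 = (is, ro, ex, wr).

[1] I1→M0
[2] I1 RO, I2→A1
[3] I3→A0
[4] I3 RO
[5] I3 EX
[7] I1 EX
[8] I1 WR R2
[9] I2 RO
[10] I3 WR R0
[11] I2 EX, I4→A0
[12] I2 WR R4
[13] I4 RO
[14] I4 EX
[15] I4 WR R1
[16] I5→A0
[17] I5 RO, I6→A1
[18] I5 EX, I6 RO
[19] I5 WR R1
[20] I6 EX
[21] I6 WR R7
[22] I7→M1
[23] I7 RO, I8→A1
[24] I8 RO
[26] I8 EX
[27] I8 WR R4
[28] I7 EX
[29] I7 WR R7

I4 = (11, 13, 14, 15)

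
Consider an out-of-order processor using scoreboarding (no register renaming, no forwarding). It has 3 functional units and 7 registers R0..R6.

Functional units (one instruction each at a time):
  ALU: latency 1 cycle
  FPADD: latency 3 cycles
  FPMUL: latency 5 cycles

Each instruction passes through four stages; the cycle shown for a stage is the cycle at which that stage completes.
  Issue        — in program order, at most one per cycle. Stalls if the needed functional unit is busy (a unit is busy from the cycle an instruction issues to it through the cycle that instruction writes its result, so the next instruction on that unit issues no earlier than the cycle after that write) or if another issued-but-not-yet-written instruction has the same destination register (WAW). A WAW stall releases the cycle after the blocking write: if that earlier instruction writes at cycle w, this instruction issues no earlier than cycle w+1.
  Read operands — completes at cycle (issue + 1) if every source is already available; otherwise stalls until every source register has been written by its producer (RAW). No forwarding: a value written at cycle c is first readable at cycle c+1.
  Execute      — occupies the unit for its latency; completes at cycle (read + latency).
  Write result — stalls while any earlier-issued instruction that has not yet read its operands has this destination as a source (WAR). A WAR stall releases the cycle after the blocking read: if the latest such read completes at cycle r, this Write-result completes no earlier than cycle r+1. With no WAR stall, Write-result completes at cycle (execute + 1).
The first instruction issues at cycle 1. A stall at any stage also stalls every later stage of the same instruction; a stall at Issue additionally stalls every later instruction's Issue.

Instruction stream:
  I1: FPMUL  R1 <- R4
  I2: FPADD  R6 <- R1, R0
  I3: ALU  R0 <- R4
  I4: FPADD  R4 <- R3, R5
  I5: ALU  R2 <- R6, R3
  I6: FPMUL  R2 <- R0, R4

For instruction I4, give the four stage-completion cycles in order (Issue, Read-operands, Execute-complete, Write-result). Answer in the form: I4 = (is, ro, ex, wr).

t=1  I1→FPMUL
t=2  I1 RO · I2→FPADD
t=3  I3→ALU
t=4  I3 RO
t=5  I3 EX
t=7  I1 EX
t=8  I1 WR R1
t=9  I2 RO
t=10  I3 WR R0
t=12  I2 EX
t=13  I2 WR R6
t=14  I4→FPADD
t=15  I4 RO · I5→ALU
t=16  I5 RO
t=17  I5 EX
t=18  I4 EX · I5 WR R2
t=19  I4 WR R4 · I6→FPMUL
t=20  I6 RO
t=25  I6 EX
t=26  I6 WR R2

I4 = (14, 15, 18, 19)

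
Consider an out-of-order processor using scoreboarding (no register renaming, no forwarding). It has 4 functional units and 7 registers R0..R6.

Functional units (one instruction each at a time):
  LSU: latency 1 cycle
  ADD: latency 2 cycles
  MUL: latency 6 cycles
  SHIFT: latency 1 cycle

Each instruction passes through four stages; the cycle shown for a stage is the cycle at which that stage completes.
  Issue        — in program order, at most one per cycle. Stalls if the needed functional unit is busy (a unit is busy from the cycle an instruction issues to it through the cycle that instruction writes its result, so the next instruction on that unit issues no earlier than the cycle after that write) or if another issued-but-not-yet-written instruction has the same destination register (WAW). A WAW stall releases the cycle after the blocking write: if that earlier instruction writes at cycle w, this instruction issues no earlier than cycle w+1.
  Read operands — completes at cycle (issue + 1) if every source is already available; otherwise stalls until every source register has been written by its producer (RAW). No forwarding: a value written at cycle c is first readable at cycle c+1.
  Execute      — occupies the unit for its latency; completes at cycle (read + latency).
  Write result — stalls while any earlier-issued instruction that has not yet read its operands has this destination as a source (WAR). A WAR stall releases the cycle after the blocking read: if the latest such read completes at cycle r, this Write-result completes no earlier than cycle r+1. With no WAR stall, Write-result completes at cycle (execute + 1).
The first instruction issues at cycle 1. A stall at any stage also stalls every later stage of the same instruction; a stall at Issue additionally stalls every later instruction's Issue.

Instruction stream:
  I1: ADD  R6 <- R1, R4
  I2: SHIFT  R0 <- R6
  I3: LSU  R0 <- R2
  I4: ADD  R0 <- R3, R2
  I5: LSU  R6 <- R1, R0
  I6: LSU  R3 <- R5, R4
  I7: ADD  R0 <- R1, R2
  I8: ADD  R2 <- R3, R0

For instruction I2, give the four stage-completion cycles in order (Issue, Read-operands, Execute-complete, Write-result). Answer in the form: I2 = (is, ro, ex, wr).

  I1 | 1 | 2 | 4 | 5
  I2 | 2 | 6 | 7 | 8   RAW R6: wait I1 write@5
  I3 | 9 | 10 | 11 | 12   WAW R0: wait I2 write@8
  I4 | 13 | 14 | 16 | 17   WAW R0: wait I3 write@12
  I5 | 14 | 18 | 19 | 20   RAW R0: wait I4 write@17
  I6 | 21 | 22 | 23 | 24   struct: LSU busy until I5 writes@20
  I7 | 22 | 23 | 25 | 26
  I8 | 27 | 28 | 30 | 31   struct: ADD busy until I7 writes@26

I2 = (2, 6, 7, 8)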